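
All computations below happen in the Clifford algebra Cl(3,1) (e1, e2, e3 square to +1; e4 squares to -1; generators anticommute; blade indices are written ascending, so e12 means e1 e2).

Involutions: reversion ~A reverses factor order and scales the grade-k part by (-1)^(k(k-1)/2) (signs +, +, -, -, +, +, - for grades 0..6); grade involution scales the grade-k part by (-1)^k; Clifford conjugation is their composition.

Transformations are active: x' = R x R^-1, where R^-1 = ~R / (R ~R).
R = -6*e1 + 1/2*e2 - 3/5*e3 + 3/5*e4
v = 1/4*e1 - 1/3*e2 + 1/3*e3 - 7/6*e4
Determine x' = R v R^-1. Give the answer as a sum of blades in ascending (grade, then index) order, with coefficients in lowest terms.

~R = -6*e1 + 1/2*e2 - 3/5*e3 + 3/5*e4, and R ~R = 145/4, so R^-1 = ~R / (145/4).
R v = -7/6 + 15/8*e12 - 37/20*e13 + 137/20*e14 - 1/30*e23 - 23/60*e24 + 1/2*e34
Answer: 79/580*e1 + 131/435*e2 - 641/2175*e3 + 4907/4350*e4


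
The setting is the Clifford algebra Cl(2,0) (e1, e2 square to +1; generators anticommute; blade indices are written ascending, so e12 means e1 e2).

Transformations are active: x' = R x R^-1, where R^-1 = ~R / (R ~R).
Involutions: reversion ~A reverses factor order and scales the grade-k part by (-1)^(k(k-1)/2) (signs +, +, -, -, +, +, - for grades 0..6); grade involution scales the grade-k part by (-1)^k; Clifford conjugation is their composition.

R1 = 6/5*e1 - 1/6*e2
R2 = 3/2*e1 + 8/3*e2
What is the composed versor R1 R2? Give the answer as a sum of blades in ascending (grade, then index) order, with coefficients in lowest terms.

Distribute over the terms of R1 (each basis-blade product reordered to ascending indices, repeated generators contracted through their squares):
(6/5*e1) R2 = 9/5 + 16/5*e12
(-1/6*e2) R2 = -4/9 + 1/4*e12
Summing the partial products and collecting blades:
Answer: 61/45 + 69/20*e12


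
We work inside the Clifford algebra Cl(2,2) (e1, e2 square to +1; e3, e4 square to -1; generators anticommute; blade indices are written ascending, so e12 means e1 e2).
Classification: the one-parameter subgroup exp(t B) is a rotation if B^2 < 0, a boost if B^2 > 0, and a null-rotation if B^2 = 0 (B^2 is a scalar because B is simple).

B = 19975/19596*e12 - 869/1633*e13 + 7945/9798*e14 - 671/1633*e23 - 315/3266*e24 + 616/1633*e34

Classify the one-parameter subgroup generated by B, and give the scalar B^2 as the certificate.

B^2 term by term: the squares give (19975/19596)^2*(e12)^2 + (-869/1633)^2*(e13)^2 + (7945/9798)^2*(e14)^2 + (-671/1633)^2*(e23)^2 + (-315/3266)^2*(e24)^2 + (616/1633)^2*(e34)^2 = 399000625/384003216*(-1) + 755161/2666689*(+1) + 63123025/96000804*(+1) + 450241/2666689*(+1) + 99225/10666756*(+1) + 379456/2666689*(-1) = -1/16 (each basis 2-blade squares to minus the product of its generators' squares); cross terms between blades sharing an index anticommute and cancel; the commuting (index-disjoint) pairs give grade-4 terms 2*c*c'*(blade product), which cancel blade by blade — e1234: 6152300/8000067 - 273735/2666689 - 5331095/8000067 = 0 — confirming B is simple. So B^2 = -1/16.
Answer: rotation, certificate B^2 = -1/16. B^2 = -1/16 is basis-independent, so its sign is the whole story.


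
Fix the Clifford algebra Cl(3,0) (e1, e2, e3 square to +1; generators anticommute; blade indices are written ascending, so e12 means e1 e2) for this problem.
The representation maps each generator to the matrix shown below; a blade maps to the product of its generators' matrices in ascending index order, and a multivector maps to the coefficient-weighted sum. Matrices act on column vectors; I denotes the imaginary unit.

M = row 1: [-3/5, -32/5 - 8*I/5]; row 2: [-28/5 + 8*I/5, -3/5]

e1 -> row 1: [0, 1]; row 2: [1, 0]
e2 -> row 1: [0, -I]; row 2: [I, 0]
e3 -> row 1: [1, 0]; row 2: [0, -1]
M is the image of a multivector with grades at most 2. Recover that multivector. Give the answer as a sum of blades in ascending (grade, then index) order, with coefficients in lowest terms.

Method: 1, rho(e1), rho(e2), rho(e3) form a trace-orthogonal basis of the 2x2 complex matrices (tr(X Y) = 2 if X = Y, else 0), so M = m0*1 + m1*rho(e1) + m2*rho(e2) + m3*rho(e3) with m0 = tr(M)/2 = -3/5, m1 = tr(M rho(e1))/2 = -6, m2 = tr(M rho(e2))/2 = 8/5 - 2*I/5, m3 = tr(M rho(e3))/2 = 0.
Multiplying table entries, the bivector images are rho(e12) = I*rho(e3), rho(e13) = -I*rho(e2), rho(e23) = I*rho(e1); with real blade coefficients the real parts of m0..m3 are the coefficients of 1, e1, e2, e3 and the imaginary parts give the bivectors (e23: Im m1, e13: -Im m2, e12: Im m3).
Answer: -3/5 - 6*e1 + 8/5*e2 + 2/5*e13


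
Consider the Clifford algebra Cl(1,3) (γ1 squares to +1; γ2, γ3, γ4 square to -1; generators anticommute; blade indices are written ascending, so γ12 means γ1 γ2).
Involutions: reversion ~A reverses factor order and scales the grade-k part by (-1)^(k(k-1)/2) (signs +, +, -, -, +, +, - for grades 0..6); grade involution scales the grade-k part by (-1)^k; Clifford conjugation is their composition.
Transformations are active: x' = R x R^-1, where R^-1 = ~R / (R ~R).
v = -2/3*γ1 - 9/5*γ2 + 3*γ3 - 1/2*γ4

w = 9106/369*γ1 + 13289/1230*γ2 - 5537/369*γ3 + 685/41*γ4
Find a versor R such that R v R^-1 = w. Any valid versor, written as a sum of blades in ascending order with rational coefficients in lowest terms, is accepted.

Take R = v + w = 8860/369*γ1 + 2215/246*γ2 - 4430/369*γ3 + 1329/82*γ4. Because q(v) = q(w) = -10841/900, conjugation by R sends v exactly to w.
Answer: 8860/369*γ1 + 2215/246*γ2 - 4430/369*γ3 + 1329/82*γ4


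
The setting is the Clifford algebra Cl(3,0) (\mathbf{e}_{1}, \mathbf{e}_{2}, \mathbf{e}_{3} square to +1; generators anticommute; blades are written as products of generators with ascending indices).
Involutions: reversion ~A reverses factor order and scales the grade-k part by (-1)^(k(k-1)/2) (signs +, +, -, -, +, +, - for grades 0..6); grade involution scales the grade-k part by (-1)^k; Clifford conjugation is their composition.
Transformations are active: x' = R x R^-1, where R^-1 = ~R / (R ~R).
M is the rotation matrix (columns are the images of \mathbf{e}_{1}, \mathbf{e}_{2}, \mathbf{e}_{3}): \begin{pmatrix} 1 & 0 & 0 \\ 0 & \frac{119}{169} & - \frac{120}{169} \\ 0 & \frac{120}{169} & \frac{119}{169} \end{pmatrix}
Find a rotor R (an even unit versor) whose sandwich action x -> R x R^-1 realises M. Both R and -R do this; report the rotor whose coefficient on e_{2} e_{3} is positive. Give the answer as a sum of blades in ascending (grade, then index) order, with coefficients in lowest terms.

Method: write R = a + b12*e_{1} e_{2} + b13*e_{1} e_{3} + b23*e_{2} e_{3} with a^2 + b12^2 + b13^2 + b23^2 = 1 (so R^-1 = ~R). Expanding the columns R e_j ~R gives tr M = 4a^2 - 1 and, from the antisymmetric part, M21 - M12 = -4a*b12, M13 - M31 = 4a*b13, M32 - M23 = -4a*b23.
Here tr M = \frac{407}{169}, so a^2 = (1 + tr M)/4 = \frac{144}{169} and a = ±\frac{12}{13}. Taking a = \frac{12}{13}: M21 - M12 = 0, M13 - M31 = 0, M32 - M23 = \frac{240}{169}, giving b12 = 0, b13 = 0, b23 = -\frac{5}{13}, i.e. R = \frac{12}{13} - \frac{5}{13} e_{2} e_{3}.
Its e_{2} e_{3} coefficient is negative, so report the other preimage -R.
Answer: -\frac{12}{13} + \frac{5}{13} e_{2} e_{3}. Key observation: the double cover Spin(3) -> SO(3) sends R and -R to the same matrix (trace \frac{407}{169} here), so the stated sign of the e_{2} e_{3} coefficient is what selects one sheet.


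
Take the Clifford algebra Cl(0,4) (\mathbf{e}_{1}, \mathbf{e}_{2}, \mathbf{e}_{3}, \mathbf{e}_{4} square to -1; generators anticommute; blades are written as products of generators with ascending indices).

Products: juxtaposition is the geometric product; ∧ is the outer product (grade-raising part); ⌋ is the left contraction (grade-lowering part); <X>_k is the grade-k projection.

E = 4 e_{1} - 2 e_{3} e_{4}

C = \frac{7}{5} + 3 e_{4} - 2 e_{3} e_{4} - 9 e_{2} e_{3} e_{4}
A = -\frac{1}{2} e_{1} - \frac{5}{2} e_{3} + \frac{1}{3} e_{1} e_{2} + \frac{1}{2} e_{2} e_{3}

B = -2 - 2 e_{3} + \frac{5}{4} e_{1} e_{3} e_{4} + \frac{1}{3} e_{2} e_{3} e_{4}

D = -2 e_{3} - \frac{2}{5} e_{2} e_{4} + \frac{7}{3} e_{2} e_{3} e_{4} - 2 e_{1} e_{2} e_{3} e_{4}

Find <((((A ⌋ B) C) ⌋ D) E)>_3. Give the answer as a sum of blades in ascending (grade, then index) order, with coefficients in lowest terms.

step 1: -5 - \frac{1}{6} e_{4} - \frac{25}{8} e_{1} e_{4} - \frac{5}{6} e_{2} e_{4} + \frac{5}{8} e_{3} e_{4}
step 2: -\frac{21}{4} + \frac{75}{8} e_{1} + \frac{65}{8} e_{2} + \frac{143}{24} e_{3} - \frac{457}{30} e_{4} + \frac{25}{4} e_{1} e_{3} - \frac{35}{8} e_{1} e_{4} + \frac{1}{6} e_{2} e_{3} - \frac{7}{6} e_{2} e_{4} + \frac{87}{8} e_{3} e_{4} - \frac{225}{8} e_{1} e_{2} e_{3} + 45 e_{2} e_{3} e_{4}
step 3: \frac{2329}{20} + 90 e_{1} - \frac{11569}{600} e_{2} + \frac{70}{9} e_{3} + \frac{532}{9} e_{4} + \frac{87}{4} e_{1} e_{2} + \frac{7}{3} e_{1} e_{3} + \frac{1}{3} e_{1} e_{4} + \frac{4823}{180} e_{2} e_{3} + \frac{1261}{360} e_{2} e_{4} - \frac{455}{24} e_{3} e_{4} + \frac{457}{15} e_{1} e_{2} e_{3} + \frac{143}{12} e_{1} e_{2} e_{4} - \frac{65}{4} e_{1} e_{3} e_{4} + \frac{13}{2} e_{2} e_{3} e_{4} + \frac{21}{2} e_{1} e_{2} e_{3} e_{4}
step 4: -\frac{4775}{12} + \frac{4333}{10} e_{1} + 100 e_{2} - \frac{980}{9} e_{3} + \frac{152}{9} e_{4} + \frac{14719}{150} e_{1} e_{2} - \frac{286}{9} e_{1} e_{3} - \frac{2086}{9} e_{1} e_{4} - \frac{23197}{180} e_{2} e_{3} + \frac{533}{90} e_{2} e_{4} - \frac{1679}{10} e_{3} e_{4} + \frac{7501}{90} e_{1} e_{2} e_{3} + \frac{1349}{18} e_{1} e_{2} e_{4} - \frac{1535}{6} e_{1} e_{3} e_{4} + \frac{24169}{300} e_{2} e_{3} e_{4} - \frac{139}{2} e_{1} e_{2} e_{3} e_{4}
step 5: \frac{7501}{90} e_{1} e_{2} e_{3} + \frac{1349}{18} e_{1} e_{2} e_{4} - \frac{1535}{6} e_{1} e_{3} e_{4} + \frac{24169}{300} e_{2} e_{3} e_{4}
Answer: \frac{7501}{90} e_{1} e_{2} e_{3} + \frac{1349}{18} e_{1} e_{2} e_{4} - \frac{1535}{6} e_{1} e_{3} e_{4} + \frac{24169}{300} e_{2} e_{3} e_{4}


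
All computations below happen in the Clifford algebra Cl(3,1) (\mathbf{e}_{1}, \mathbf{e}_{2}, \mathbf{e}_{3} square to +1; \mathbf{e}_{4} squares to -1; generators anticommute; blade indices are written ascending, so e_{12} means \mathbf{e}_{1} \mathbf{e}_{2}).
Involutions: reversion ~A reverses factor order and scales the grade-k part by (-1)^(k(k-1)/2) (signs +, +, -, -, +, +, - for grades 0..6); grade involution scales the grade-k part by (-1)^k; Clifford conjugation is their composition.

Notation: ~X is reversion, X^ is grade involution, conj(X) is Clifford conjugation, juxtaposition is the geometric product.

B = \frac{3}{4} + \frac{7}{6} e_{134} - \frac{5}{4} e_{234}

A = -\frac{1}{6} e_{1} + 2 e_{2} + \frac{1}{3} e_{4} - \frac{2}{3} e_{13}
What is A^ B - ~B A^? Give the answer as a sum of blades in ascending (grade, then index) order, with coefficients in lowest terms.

first term: \frac{1}{8} e_{1} - \frac{3}{2} e_{2} + \frac{19}{36} e_{4} - \frac{1}{9} e_{13} - \frac{5}{12} e_{23} + \frac{97}{36} e_{34} - \frac{5}{6} e_{124} + \frac{17}{8} e_{1234}
second term: \frac{1}{8} e_{1} - \frac{3}{2} e_{2} - \frac{37}{36} e_{4} - \frac{8}{9} e_{13} + \frac{5}{12} e_{23} - \frac{97}{36} e_{34} - \frac{5}{6} e_{124} + \frac{17}{8} e_{1234}
Answer: \frac{14}{9} e_{4} + \frac{7}{9} e_{13} - \frac{5}{6} e_{23} + \frac{97}{18} e_{34}


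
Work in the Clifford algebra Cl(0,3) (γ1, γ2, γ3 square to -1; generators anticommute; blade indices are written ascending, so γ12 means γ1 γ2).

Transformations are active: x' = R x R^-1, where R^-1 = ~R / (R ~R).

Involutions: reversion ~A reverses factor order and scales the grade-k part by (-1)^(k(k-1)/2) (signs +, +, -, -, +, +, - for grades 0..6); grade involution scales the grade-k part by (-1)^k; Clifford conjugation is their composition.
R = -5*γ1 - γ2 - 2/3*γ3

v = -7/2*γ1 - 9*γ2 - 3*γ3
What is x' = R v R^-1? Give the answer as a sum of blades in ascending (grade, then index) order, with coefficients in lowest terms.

~R = -5*γ1 - γ2 - 2/3*γ3, and R ~R = -238/9, so R^-1 = ~R / (-238/9).
R v = -57/2 + 83/2*γ12 + 38/3*γ13 - 3*γ23
Answer: -866/119*γ1 + 1629/238*γ2 + 186/119*γ3


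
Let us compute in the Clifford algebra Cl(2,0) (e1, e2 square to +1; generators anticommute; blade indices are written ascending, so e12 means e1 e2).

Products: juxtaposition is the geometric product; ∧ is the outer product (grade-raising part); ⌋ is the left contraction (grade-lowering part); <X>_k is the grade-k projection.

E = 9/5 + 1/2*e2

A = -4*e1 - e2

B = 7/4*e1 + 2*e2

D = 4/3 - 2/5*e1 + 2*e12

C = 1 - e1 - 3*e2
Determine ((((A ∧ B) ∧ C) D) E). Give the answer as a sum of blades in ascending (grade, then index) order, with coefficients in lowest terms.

step 1: -25/4*e12
step 2: -25/4*e12
step 3: 25/2 - 5/2*e2 - 25/3*e12
step 4: 85/4 - 25/6*e1 + 7/4*e2 - 15*e12
Answer: 85/4 - 25/6*e1 + 7/4*e2 - 15*e12


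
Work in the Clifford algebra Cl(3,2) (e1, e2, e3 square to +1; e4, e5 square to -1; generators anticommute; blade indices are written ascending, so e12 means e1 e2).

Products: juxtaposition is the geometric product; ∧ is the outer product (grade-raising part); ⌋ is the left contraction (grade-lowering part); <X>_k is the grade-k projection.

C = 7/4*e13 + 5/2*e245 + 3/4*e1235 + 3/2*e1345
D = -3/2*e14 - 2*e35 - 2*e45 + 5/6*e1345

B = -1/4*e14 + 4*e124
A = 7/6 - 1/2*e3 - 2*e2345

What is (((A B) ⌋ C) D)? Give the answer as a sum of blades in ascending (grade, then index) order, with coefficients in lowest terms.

step 1: -7/24*e14 + 14/3*e124 - 1/8*e134 + 8*e135 - 2*e1234 + 1/2*e1235
step 2: -3/8 + 6*e2 - 12*e4 - 3/16*e5 + 7/16*e35
step 3: -7/8 + 18*e1 + 3/8*e3 + 3/8*e4 - 24*e5 + 19/96*e14 - 7/8*e34 + 3/4*e35 + 3/4*e45 + 9*e124 - 5/32*e134 + 10*e135 + 9/32*e145 - 12*e235 - 12*e245 - 24*e345 + 11/32*e1345 - 5*e12345
Answer: -7/8 + 18*e1 + 3/8*e3 + 3/8*e4 - 24*e5 + 19/96*e14 - 7/8*e34 + 3/4*e35 + 3/4*e45 + 9*e124 - 5/32*e134 + 10*e135 + 9/32*e145 - 12*e235 - 12*e245 - 24*e345 + 11/32*e1345 - 5*e12345


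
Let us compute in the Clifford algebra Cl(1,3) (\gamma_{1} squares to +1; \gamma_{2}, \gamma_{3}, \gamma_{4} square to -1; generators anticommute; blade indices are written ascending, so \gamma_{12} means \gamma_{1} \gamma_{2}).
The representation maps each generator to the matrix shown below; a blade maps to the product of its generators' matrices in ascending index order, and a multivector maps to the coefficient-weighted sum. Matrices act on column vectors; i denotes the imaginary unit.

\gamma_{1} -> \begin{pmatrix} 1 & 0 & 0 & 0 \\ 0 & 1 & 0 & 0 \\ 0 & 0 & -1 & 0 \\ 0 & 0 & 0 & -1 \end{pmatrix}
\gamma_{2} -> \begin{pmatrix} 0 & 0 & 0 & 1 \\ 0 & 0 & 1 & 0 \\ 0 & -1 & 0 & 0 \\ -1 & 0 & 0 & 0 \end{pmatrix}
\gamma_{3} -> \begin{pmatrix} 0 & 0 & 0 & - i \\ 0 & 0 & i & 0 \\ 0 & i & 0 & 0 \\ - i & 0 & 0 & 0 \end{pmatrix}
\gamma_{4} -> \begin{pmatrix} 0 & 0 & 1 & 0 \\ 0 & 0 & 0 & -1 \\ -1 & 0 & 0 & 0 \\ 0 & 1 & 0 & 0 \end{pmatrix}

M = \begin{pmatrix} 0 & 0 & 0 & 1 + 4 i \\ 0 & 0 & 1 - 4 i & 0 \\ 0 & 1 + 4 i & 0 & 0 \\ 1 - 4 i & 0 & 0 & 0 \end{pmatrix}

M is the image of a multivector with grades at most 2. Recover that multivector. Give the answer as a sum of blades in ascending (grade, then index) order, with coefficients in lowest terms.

Method: the blade images are trace-orthogonal — tr(rho(e_A) rho(e_B)^-1) = 4 if A = B and 0 otherwise — and rho(e_A)^-1 = (e_A)^2 * rho(e_A) with (e_A)^2 = +1 or -1, so the coefficient of e_A in the preimage is (e_A)^2 * tr(M rho(e_A))/4.
Nonzero projections over blades of grade <= 2: \gamma_{12}: (\gamma_{12})^2 = +1, tr(M rho(\gamma_{12})) = 4, coefficient 1; \gamma_{13}: (\gamma_{13})^2 = +1, tr(M rho(\gamma_{13})) = -16, coefficient -4. Every other blade of grade <= 2 projects to 0.
Answer: \gamma_{12} - 4 \gamma_{13}


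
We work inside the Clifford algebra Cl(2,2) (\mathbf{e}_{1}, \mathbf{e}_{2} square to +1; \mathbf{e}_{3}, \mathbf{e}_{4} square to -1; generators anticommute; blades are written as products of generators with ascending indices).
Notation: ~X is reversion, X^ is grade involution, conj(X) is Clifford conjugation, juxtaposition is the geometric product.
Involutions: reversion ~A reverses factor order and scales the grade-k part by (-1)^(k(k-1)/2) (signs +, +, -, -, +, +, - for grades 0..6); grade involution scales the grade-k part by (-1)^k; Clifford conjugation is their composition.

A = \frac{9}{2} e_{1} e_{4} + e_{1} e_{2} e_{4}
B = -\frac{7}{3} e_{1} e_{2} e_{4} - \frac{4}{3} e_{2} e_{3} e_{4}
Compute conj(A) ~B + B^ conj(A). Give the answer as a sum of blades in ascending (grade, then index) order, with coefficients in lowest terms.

first term: \frac{7}{3} + \frac{21}{2} e_{2} - \frac{4}{3} e_{1} e_{3} + 6 e_{1} e_{2} e_{3}
second term: \frac{7}{3} + \frac{21}{2} e_{2} + \frac{4}{3} e_{1} e_{3} - 6 e_{1} e_{2} e_{3}
Answer: \frac{14}{3} + 21 e_{2}


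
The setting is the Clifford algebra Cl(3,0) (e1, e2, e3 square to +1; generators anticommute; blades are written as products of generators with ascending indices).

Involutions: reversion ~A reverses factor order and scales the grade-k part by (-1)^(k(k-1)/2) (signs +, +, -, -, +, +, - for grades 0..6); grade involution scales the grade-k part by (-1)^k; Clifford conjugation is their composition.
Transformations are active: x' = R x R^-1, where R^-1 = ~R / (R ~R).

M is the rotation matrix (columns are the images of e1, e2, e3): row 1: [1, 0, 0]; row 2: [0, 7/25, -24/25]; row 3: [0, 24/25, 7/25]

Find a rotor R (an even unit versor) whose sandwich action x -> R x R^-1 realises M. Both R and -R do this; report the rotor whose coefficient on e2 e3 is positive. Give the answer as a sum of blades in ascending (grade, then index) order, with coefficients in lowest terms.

Method: write R = a + b12*e1 e2 + b13*e1 e3 + b23*e2 e3 with a^2 + b12^2 + b13^2 + b23^2 = 1 (so R^-1 = ~R). Expanding the columns R e_j ~R gives tr M = 4a^2 - 1 and, from the antisymmetric part, M21 - M12 = -4a*b12, M13 - M31 = 4a*b13, M32 - M23 = -4a*b23.
Here tr M = 39/25, so a^2 = (1 + tr M)/4 = 16/25 and a = ±4/5. Taking a = 4/5: M21 - M12 = 0, M13 - M31 = 0, M32 - M23 = 48/25, giving b12 = 0, b13 = 0, b23 = -3/5, i.e. R = 4/5 - 3/5*e2 e3.
Its e2 e3 coefficient is negative, so report the other preimage -R.
Answer: -4/5 + 3/5*e2 e3. Recall the cover is two-to-one: with M of trace 39/25, both preimages act alike, and the stated e2 e3 sign chooses the sheet.


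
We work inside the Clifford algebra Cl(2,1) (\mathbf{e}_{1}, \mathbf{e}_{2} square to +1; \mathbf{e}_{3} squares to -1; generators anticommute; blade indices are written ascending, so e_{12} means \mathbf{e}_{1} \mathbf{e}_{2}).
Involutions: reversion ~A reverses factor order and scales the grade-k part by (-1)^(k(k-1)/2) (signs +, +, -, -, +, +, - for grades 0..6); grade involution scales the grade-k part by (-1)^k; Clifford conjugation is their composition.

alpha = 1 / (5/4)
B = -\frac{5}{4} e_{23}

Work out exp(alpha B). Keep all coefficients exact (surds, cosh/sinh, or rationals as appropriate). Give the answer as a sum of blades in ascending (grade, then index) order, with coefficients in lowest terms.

B^2 = (-\frac{5}{4})^2*(e_{23})^2 = \frac{25}{16}*(+1) = \frac{25}{16} (a basis 2-blade squares to minus the product of its generators' squares).
B^2 = \frac{25}{16} — B^2 > 0, so the exponential closes hyperbolically: l = \frac{5}{4}, alpha*l = 1, so exp(alpha B) = cosh(1) + (sinh(1)/(\frac{5}{4}))*B = \cosh{\left(1 \right)} + (\frac{4 \sinh{\left(1 \right)}}{5})*B.
Answer: \cosh{\left(1 \right)} - \sinh{\left(1 \right)} e_{23}


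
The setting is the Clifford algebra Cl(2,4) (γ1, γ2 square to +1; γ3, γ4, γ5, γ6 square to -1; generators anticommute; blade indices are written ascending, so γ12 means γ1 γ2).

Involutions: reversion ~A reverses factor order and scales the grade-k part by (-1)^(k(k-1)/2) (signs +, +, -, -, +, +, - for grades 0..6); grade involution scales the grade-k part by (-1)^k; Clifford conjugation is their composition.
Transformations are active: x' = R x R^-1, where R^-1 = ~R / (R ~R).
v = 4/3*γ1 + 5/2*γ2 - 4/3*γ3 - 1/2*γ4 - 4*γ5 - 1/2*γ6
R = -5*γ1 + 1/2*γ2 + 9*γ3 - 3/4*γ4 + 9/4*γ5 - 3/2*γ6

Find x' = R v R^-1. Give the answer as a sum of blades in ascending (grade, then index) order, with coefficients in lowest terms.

~R = -5*γ1 + 1/2*γ2 + 9*γ3 - 3/4*γ4 + 9/4*γ5 - 3/2*γ6, and R ~R = -509/8, so R^-1 = ~R / (-509/8).
R v = 347/24 - 79/6*γ12 - 16/3*γ13 + 7/2*γ14 + 17*γ15 + 9/2*γ16 - 139/6*γ23 + 13/8*γ24 - 61/8*γ25 + 7/2*γ26 - 11/2*γ34 - 33*γ35 - 13/2*γ36 + 33/8*γ45 - 3/8*γ46 - 57/8*γ56
Answer: 478/509*γ1 - 8329/3054*γ2 - 4210/1527*γ3 + 428/509*γ4 + 3031/1018*γ5 + 1203/1018*γ6


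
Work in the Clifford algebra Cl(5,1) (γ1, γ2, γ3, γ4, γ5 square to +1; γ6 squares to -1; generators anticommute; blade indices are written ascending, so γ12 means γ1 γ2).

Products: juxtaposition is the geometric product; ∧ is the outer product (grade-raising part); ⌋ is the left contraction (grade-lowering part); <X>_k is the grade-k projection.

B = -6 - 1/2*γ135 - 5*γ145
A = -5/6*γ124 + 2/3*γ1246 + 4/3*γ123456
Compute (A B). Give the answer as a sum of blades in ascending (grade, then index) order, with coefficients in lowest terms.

step 1: 25/6*γ25 + 5*γ124 - 20/3*γ236 + 2/3*γ246 + 10/3*γ256 - 4*γ1246 - 5/12*γ2345 - 1/3*γ23456 - 8*γ123456
Answer: 25/6*γ25 + 5*γ124 - 20/3*γ236 + 2/3*γ246 + 10/3*γ256 - 4*γ1246 - 5/12*γ2345 - 1/3*γ23456 - 8*γ123456


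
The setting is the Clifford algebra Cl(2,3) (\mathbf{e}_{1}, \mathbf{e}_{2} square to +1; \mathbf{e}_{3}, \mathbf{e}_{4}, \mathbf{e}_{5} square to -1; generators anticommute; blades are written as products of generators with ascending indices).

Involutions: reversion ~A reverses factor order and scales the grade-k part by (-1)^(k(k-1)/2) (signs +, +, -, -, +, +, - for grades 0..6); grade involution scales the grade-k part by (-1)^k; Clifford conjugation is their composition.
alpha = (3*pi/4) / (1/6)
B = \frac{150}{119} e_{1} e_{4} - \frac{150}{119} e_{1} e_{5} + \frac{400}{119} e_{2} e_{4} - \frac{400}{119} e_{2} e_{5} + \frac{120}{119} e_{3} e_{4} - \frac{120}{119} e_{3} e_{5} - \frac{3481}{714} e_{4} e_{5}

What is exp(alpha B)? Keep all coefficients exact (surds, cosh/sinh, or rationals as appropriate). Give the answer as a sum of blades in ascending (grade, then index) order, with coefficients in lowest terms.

B^2 term by term: the squares give (\frac{150}{119})^2*(e_{1} e_{4})^2 + (-\frac{150}{119})^2*(e_{1} e_{5})^2 + (\frac{400}{119})^2*(e_{2} e_{4})^2 + (-\frac{400}{119})^2*(e_{2} e_{5})^2 + (\frac{120}{119})^2*(e_{3} e_{4})^2 + (-\frac{120}{119})^2*(e_{3} e_{5})^2 + (-\frac{3481}{714})^2*(e_{4} e_{5})^2 = \frac{22500}{14161}*(+1) + \frac{22500}{14161}*(+1) + \frac{160000}{14161}*(+1) + \frac{160000}{14161}*(+1) + \frac{14400}{14161}*(-1) + \frac{14400}{14161}*(-1) + \frac{12117361}{509796}*(-1) = -\frac{1}{36} (each basis 2-blade squares to minus the product of its generators' squares); cross terms between blades sharing an index anticommute and cancel; the commuting (index-disjoint) pairs give grade-4 terms 2*c*c'*(blade product), which cancel blade by blade — e_{1} e_{2} e_{4} e_{5}: \frac{120000}{14161} - \frac{120000}{14161} = 0; e_{1} e_{3} e_{4} e_{5}: \frac{36000}{14161} - \frac{36000}{14161} = 0; e_{2} e_{3} e_{4} e_{5}: \frac{96000}{14161} - \frac{96000}{14161} = 0 — confirming B is simple. So B^2 = -\frac{1}{36}.
B^2 = -\frac{1}{36} — B^2 < 0, so the exponential closes trigonometrically: l = \frac{1}{6}, alpha*l = \frac{3 \pi}{4}, so exp(alpha B) = cos(\frac{3 \pi}{4}) + (sin(\frac{3 \pi}{4})/(\frac{1}{6}))*B = - \frac{\sqrt{2}}{2} + (3 \sqrt{2})*B.
Answer: - \frac{\sqrt{2}}{2} + \frac{450 \sqrt{2}}{119} e_{1} e_{4} - \frac{450 \sqrt{2}}{119} e_{1} e_{5} + \frac{1200 \sqrt{2}}{119} e_{2} e_{4} - \frac{1200 \sqrt{2}}{119} e_{2} e_{5} + \frac{360 \sqrt{2}}{119} e_{3} e_{4} - \frac{360 \sqrt{2}}{119} e_{3} e_{5} - \frac{3481 \sqrt{2}}{238} e_{4} e_{5}


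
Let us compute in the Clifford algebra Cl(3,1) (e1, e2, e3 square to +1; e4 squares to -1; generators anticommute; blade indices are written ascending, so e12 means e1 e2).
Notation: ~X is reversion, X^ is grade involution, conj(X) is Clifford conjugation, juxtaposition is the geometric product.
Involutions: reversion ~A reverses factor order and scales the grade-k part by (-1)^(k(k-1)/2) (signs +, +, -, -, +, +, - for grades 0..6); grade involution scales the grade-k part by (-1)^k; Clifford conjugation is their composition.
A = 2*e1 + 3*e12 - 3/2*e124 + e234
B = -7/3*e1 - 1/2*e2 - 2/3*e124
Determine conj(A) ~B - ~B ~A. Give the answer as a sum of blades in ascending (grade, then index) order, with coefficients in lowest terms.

first term: 11/3 + 3/2*e1 - 7*e2 + 2*e4 + e12 + 2/3*e13 - 3/4*e14 + 13/6*e24 - 1/2*e34 + 7/3*e1234
second term: -11/3 - 3/2*e1 + 7*e2 + 2*e4 + e12 + 2/3*e13 + 3/4*e14 - 13/6*e24 + 1/2*e34 + 7/3*e1234
Answer: 22/3 + 3*e1 - 14*e2 - 3/2*e14 + 13/3*e24 - e34


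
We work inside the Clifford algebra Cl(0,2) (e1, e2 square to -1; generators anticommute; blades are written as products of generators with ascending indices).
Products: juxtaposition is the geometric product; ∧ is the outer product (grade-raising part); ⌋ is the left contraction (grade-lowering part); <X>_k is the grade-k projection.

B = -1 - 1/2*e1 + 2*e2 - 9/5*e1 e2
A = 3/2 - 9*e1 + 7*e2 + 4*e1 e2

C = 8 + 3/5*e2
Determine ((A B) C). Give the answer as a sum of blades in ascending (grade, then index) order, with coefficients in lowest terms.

step 1: -64/5 - 247/20*e1 - 111/5*e2 - 106/5*e1 e2
step 2: -2227/25 - 2152/25*e1 - 4632/25*e2 - 17701/100*e1 e2
Answer: -2227/25 - 2152/25*e1 - 4632/25*e2 - 17701/100*e1 e2


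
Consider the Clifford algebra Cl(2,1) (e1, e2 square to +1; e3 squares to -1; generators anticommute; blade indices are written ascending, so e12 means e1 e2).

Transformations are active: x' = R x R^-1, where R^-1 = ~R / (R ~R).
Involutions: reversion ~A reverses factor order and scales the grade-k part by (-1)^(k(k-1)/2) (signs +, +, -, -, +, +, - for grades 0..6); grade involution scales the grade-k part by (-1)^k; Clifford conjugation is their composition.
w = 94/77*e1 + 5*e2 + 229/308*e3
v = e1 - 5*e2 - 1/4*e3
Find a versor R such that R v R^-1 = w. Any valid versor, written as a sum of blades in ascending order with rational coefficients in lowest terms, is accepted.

R = v + w = 171/77*e1 + 38/77*e3 works: the equal norms (415/16) guarantee its sandwich swaps v into w.
Answer: 171/77*e1 + 38/77*e3


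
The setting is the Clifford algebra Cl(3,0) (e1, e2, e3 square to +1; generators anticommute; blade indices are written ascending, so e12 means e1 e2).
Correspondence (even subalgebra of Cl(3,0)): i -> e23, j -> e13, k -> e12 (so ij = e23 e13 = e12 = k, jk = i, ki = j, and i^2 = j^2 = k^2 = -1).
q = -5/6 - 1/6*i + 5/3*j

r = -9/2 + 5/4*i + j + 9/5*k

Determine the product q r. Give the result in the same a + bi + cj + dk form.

In blades: q = -5/6 + 5/3*e13 - 1/6*e23, r = -9/2 + 9/5*e12 + e13 + 5/4*e23.
Distribute q over r term by term (generator squares from the signature, products reordered to ascending indices): (-5/6)*r = 15/4 - 3/2*e12 - 5/6*e13 - 25/24*e23; (5/3*e13)*r = -5/3 - 25/12*e12 - 15/2*e13 + 3*e23; (-1/6*e23)*r = 5/24 - 1/6*e12 + 3/10*e13 + 3/4*e23.
Sum: 55/24 - 15/4*e12 - 241/30*e13 + 65/24*e23; translating back through the correspondence:
Answer: 55/24 + 65/24*i - 241/30*j - 15/4*k


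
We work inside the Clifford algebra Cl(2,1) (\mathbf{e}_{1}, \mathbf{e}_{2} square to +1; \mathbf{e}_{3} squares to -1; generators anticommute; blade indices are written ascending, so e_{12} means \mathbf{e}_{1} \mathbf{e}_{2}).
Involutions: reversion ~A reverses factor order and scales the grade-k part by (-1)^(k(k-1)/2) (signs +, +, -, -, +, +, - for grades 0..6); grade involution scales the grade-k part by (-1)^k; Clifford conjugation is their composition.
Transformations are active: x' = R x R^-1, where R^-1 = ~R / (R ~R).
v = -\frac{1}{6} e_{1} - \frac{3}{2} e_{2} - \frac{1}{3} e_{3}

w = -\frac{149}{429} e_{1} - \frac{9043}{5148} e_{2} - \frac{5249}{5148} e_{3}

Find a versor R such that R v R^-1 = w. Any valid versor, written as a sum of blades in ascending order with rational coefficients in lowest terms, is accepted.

Why this works: both vectors square to \frac{13}{6}, so q(v) = q(w) and R = v + w = -\frac{147}{286} e_{1} - \frac{16765}{5148} e_{2} - \frac{6965}{5148} e_{3} carries v to w — its own direction survives, the complement (v - w)/2 flips.
Answer: -\frac{147}{286} e_{1} - \frac{16765}{5148} e_{2} - \frac{6965}{5148} e_{3}


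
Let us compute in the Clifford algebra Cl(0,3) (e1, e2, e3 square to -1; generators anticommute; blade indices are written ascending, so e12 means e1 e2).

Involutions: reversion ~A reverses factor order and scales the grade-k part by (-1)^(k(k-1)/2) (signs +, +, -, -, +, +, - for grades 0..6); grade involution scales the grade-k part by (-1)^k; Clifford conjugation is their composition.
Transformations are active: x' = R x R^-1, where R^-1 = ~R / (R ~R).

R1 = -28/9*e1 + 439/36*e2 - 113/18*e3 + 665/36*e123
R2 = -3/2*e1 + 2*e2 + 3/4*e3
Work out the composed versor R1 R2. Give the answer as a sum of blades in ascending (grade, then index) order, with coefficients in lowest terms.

Distribute over the terms of R2 (each basis-blade product reordered to ascending indices, repeated generators contracted through their squares):
R1 (-3/2*e1) = -14/3 + 439/24*e12 - 113/12*e13 + 665/24*e23
R1 (2*e2) = -439/18 - 56/9*e12 + 665/18*e13 + 113/9*e23
R1 (3/4*e3) = 113/24 - 665/48*e12 - 7/3*e13 + 439/48*e23
Summing the partial products and collecting blades:
Answer: -1753/72 - 257/144*e12 + 907/36*e13 + 7115/144*e23


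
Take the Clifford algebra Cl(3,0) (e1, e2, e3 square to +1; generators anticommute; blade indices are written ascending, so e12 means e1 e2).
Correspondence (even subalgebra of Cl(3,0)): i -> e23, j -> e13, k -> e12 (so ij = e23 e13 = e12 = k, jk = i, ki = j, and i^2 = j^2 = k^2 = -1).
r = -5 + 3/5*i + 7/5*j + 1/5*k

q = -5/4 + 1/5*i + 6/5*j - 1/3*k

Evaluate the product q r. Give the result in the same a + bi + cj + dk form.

In blades: q = -5/4 - 1/3*e12 + 6/5*e13 + 1/5*e23, r = -5 + 1/5*e12 + 7/5*e13 + 3/5*e23.
Distribute q over r term by term (generator squares from the signature, products reordered to ascending indices): (-5/4)*r = 25/4 - 1/4*e12 - 7/4*e13 - 3/4*e23; (-1/3*e12)*r = 1/15 + 5/3*e12 - 1/5*e13 + 7/15*e23; (6/5*e13)*r = -42/25 - 18/25*e12 - 6*e13 + 6/25*e23; (1/5*e23)*r = -3/25 + 7/25*e12 - 1/25*e13 - e23.
Sum: 271/60 + 293/300*e12 - 799/100*e13 - 313/300*e23; translating back through the correspondence:
Answer: 271/60 - 313/300*i - 799/100*j + 293/300*k


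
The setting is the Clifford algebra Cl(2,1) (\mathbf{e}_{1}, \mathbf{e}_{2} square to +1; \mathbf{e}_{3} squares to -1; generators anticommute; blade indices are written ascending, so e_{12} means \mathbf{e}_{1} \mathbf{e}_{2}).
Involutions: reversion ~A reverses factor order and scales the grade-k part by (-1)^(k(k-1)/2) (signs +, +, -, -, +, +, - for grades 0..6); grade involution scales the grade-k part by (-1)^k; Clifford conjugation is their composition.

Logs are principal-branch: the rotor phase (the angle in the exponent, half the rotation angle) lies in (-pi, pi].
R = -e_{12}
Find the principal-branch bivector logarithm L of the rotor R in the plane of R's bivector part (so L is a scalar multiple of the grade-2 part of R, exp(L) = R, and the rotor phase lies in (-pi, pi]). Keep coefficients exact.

The scalar part of R is 0, so the principal-branch rotor phase is pinned; divide the bivector part by its sine to get the unit plane — L is the phase times that plane.
Concretely: cos(phase) = 0 gives phase = ±\frac{\pi}{2}, and since phase/sin(phase) is even the sign is immaterial: L = (phase/sin(phase)) * <R>_2 = (\frac{\pi}{2}) * <R>_2.
Answer: - \frac{\pi}{2} e_{12}


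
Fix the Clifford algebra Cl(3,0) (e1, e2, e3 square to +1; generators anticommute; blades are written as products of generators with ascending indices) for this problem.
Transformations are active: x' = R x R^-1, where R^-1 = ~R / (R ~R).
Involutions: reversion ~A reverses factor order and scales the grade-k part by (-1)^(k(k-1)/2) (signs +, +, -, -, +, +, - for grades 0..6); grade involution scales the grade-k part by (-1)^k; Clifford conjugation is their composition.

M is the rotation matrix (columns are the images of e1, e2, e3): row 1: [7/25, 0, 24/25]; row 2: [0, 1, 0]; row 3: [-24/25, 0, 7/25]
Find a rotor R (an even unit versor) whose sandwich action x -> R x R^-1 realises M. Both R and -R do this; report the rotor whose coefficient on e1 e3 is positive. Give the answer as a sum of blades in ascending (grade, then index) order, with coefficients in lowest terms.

Method: write R = a + b12*e1 e2 + b13*e1 e3 + b23*e2 e3 with a^2 + b12^2 + b13^2 + b23^2 = 1 (so R^-1 = ~R). Expanding the columns R e_j ~R gives tr M = 4a^2 - 1 and, from the antisymmetric part, M21 - M12 = -4a*b12, M13 - M31 = 4a*b13, M32 - M23 = -4a*b23.
Here tr M = 39/25, so a^2 = (1 + tr M)/4 = 16/25 and a = ±4/5. Taking a = 4/5: M21 - M12 = 0, M13 - M31 = 48/25, M32 - M23 = 0, giving b12 = 0, b13 = 3/5, b23 = 0, i.e. R = 4/5 + 3/5*e1 e3.
Its e1 e3 coefficient is already positive.
Answer: 4/5 + 3/5*e1 e3. Uniqueness: Spin(3) -> SO(3) maps R and -R to the same rotation of trace 39/25; fixing the sign of the e1 e3 coefficient removes the ambiguity.


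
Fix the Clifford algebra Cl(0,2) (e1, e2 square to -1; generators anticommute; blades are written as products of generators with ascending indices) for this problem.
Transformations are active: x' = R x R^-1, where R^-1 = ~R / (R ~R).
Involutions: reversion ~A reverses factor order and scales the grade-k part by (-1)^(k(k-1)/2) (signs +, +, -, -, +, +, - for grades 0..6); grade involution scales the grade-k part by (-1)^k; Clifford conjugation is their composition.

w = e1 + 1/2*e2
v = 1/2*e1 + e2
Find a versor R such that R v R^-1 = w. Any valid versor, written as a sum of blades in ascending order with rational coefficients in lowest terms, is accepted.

Here q(v) = q(w) = -5/4; the classical choice R = v + w = 3/2*e1 + 3/2*e2 then realises v -> w under the sandwich.
Answer: 3/2*e1 + 3/2*e2


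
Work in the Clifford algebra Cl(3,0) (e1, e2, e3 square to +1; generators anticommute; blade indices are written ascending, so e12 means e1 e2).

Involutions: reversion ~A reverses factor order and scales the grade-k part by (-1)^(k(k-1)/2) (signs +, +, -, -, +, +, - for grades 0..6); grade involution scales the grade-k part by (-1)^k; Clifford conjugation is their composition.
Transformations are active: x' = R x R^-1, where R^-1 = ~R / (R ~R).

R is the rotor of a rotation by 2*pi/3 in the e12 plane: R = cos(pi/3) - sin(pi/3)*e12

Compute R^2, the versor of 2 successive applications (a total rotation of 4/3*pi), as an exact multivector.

The rotor phase is half the rotation angle and phases add under composition, so 2 steps in the e12 plane accumulate phase 2*(pi/3) = 2*pi/3: R^2 = cos(2*pi/3) - sin(2*pi/3)*e12.
cos(2*pi/3) = -1/2 and sin(2*pi/3) = sqrt(3)/2, so R^2 = -1/2 - sqrt(3)/2*e12. The net rotation is 4/3*pi; the rotor keeps the half-angle phase exactly.
Answer: -1/2 - sqrt(3)/2*e12


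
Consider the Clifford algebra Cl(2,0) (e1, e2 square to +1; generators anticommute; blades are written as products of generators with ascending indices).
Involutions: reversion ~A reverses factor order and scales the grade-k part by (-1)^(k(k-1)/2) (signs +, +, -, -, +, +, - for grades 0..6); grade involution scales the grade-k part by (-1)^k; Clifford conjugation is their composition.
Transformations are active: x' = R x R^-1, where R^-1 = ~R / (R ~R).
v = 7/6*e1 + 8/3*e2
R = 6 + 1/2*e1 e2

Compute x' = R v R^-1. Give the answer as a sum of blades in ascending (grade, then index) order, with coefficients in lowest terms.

~R = 6 - 1/2*e1 e2, and R ~R = 145/4, so R^-1 = ~R / (145/4).
R v = 25/3*e1 + 185/12*e2
Answer: 277/174*e1 + 212/87*e2


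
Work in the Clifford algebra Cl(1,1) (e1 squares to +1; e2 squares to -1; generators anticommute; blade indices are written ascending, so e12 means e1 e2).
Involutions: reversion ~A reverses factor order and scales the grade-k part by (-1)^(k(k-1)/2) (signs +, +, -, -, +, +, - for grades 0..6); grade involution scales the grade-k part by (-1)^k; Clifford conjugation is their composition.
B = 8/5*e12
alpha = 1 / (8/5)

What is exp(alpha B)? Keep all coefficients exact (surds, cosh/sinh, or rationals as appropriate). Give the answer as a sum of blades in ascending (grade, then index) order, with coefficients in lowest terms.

B^2 = (8/5)^2*(e12)^2 = 64/25*(+1) = 64/25 (a basis 2-blade squares to minus the product of its generators' squares).
B^2 = 64/25 — hyperbolic case — the even/odd split gives cosh and sinh: l = 8/5, alpha*l = 1, so exp(alpha B) = cosh(1) + (sinh(1)/(8/5))*B = cosh(1) + (5*sinh(1)/8)*B.
Answer: cosh(1) + sinh(1)*e12


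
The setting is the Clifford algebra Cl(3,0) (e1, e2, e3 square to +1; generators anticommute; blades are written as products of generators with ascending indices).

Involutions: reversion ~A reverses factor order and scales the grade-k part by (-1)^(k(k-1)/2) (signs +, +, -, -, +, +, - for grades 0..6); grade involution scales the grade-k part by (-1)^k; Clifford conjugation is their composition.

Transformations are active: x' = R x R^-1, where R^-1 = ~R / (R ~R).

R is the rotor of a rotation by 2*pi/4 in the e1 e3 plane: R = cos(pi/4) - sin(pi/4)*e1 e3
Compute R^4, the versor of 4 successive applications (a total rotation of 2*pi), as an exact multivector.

Half-angle bookkeeping: 4 applications in e1 e3 add up to rotor phase 4*pi/4 = pi, so R^4 = cos(pi) - sin(pi)*e1 e3.
cos(pi) = -1 and sin(pi) = 0, so R^4 = -1. The total rotation 2*pi is 1 full turn, so every vector returns to itself, yet the rotor is -1, on the OTHER sheet of the double cover (an odd number of 2*pi turns).
Answer: -1


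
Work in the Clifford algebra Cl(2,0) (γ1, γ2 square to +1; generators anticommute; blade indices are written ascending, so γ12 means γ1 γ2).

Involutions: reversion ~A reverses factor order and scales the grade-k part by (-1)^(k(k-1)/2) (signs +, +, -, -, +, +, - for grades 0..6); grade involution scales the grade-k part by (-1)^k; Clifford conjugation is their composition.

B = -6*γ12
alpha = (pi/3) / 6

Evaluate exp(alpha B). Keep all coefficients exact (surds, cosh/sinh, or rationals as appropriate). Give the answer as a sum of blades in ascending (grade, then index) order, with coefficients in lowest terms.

B^2 = (-6)^2*(γ12)^2 = 36*(-1) = -36 (a basis 2-blade squares to minus the product of its generators' squares).
B^2 = -36 — a negative square means the series sums to a rotation: l = 6, alpha*l = pi/3, so exp(alpha B) = cos(pi/3) + (sin(pi/3)/6)*B = 1/2 + (sqrt(3)/12)*B.
Answer: 1/2 - sqrt(3)/2*γ12


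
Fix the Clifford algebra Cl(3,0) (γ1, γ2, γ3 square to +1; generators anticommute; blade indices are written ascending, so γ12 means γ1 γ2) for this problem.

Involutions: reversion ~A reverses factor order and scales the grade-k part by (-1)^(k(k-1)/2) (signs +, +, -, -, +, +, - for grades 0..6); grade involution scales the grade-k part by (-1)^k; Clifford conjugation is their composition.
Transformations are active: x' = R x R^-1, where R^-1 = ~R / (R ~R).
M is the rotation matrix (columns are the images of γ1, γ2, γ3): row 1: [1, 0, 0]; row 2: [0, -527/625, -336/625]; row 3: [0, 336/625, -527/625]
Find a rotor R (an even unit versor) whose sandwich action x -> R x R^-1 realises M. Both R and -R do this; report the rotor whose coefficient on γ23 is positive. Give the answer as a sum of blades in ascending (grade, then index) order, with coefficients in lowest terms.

Method: write R = a + b12*γ12 + b13*γ13 + b23*γ23 with a^2 + b12^2 + b13^2 + b23^2 = 1 (so R^-1 = ~R). Expanding the columns R e_j ~R gives tr M = 4a^2 - 1 and, from the antisymmetric part, M21 - M12 = -4a*b12, M13 - M31 = 4a*b13, M32 - M23 = -4a*b23.
Here tr M = -429/625, so a^2 = (1 + tr M)/4 = 49/625 and a = ±7/25. Taking a = 7/25: M21 - M12 = 0, M13 - M31 = 0, M32 - M23 = 672/625, giving b12 = 0, b13 = 0, b23 = -24/25, i.e. R = 7/25 - 24/25*γ23.
Its γ23 coefficient is negative, so report the other preimage -R.
Answer: -7/25 + 24/25*γ23. Sheet selection: the two-to-one cover makes ±R indistinguishable at the matrix level (trace -429/625), so uniqueness comes from the required sign on γ23.
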